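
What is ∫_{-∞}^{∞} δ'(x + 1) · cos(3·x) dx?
- 3 \sin{\left(3 \right)}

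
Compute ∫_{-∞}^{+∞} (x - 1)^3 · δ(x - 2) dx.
1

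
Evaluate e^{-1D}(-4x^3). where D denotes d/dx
- 4 x^{3} + 12 x^{2} - 12 x + 4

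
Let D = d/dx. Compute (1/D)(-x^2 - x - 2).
- \frac{x^{3}}{3} - \frac{x^{2}}{2} - 2 x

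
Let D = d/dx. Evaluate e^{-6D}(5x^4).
5 x^{4} - 120 x^{3} + 1080 x^{2} - 4320 x + 6480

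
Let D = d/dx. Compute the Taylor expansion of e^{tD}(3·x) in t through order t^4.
3 t + 3 x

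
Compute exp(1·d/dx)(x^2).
x^{2} + 2 x + 1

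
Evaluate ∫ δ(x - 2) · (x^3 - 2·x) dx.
4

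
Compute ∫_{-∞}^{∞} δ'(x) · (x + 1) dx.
-1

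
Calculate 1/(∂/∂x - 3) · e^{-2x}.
- \frac{e^{- 2 x}}{5}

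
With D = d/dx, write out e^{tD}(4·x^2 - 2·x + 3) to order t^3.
4 t^{2} + 2 t \left(4 x - 1\right) + 4 x^{2} - 2 x + 3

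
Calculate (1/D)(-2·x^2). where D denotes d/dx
- \frac{2 x^{3}}{3}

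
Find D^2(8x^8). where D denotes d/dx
448 x^{6}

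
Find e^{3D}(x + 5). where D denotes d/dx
x + 8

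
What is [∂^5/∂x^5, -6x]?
-30\frac{d^{4}}{dx^{4}}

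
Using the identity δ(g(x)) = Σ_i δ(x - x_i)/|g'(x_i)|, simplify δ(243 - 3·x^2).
\frac{\delta(x - 9) + \delta(x + 9)}{54}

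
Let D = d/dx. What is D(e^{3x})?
3 e^{3 x}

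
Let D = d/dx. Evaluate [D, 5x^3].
15 x^{2}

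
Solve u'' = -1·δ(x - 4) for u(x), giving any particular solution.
-\frac{|x - 4|}{2}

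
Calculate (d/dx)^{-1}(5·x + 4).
\frac{5 x^{2}}{2} + 4 x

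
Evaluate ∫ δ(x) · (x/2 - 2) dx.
-2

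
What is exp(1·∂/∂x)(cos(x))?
\cos{\left(x + 1 \right)}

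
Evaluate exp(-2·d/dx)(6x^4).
6 x^{4} - 48 x^{3} + 144 x^{2} - 192 x + 96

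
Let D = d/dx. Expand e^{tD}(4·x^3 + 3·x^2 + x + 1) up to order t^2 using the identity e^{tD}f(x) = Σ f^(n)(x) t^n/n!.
t^{2} \left(12 x + 3\right) + t \left(12 x^{2} + 6 x + 1\right) + 4 x^{3} + 3 x^{2} + x + 1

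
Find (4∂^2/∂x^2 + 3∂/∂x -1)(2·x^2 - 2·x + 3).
- 2 x^{2} + 14 x + 7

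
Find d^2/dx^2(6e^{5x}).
150 e^{5 x}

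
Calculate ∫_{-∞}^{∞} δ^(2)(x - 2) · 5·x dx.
0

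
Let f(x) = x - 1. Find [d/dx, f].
1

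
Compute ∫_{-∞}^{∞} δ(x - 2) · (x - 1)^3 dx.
1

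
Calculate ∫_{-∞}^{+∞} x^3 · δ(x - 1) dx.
1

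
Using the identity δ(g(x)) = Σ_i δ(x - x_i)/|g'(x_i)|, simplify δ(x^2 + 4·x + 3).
\frac{\delta(x + 1) + \delta(x + 3)}{2}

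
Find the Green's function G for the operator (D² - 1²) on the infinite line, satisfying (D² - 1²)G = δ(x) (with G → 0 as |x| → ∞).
-\frac{e^{-|x|}}{2}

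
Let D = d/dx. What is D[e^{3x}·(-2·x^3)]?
6 x^{2} \left(- x - 1\right) e^{3 x}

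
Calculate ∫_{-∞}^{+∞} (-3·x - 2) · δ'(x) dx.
3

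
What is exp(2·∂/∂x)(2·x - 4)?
2 x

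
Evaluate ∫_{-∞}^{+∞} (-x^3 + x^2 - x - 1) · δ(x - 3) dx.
-22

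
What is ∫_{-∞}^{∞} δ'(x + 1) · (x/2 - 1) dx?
- \frac{1}{2}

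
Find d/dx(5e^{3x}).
15 e^{3 x}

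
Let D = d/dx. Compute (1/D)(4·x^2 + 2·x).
\frac{4 x^{3}}{3} + x^{2}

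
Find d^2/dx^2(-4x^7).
- 168 x^{5}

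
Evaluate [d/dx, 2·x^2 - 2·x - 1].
4 x - 2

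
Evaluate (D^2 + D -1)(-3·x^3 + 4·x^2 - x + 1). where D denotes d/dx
3 x^{3} - 13 x^{2} - 9 x + 6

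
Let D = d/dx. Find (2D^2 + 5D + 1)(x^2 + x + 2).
x^{2} + 11 x + 11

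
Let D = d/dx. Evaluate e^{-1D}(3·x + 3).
3 x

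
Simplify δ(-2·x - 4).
\frac{\delta(x + 2)}{2}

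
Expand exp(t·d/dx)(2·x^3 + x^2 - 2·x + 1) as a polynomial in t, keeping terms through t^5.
2 t^{3} + t^{2} \left(6 x + 1\right) + 2 t \left(3 x^{2} + x - 1\right) + 2 x^{3} + x^{2} - 2 x + 1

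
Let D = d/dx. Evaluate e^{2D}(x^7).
x^{7} + 14 x^{6} + 84 x^{5} + 280 x^{4} + 560 x^{3} + 672 x^{2} + 448 x + 128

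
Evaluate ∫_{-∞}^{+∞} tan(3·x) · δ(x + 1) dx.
- \tan{\left(3 \right)}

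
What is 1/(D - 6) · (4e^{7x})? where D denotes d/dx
4 e^{7 x}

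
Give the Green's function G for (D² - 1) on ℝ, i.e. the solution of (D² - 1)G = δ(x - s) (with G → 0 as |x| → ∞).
-\frac{e^{-|x-s|}}{2}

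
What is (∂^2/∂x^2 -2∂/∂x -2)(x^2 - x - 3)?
- 2 x^{2} - 2 x + 10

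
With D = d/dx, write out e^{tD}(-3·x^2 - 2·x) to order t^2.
- 3 t^{2} - 2 t \left(3 x + 1\right) - 3 x^{2} - 2 x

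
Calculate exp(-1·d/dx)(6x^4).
6 x^{4} - 24 x^{3} + 36 x^{2} - 24 x + 6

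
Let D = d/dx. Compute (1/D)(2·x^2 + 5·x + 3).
\frac{2 x^{3}}{3} + \frac{5 x^{2}}{2} + 3 x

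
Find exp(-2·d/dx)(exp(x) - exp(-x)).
- e^{2 - x} + e^{x - 2}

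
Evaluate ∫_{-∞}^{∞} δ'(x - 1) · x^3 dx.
-3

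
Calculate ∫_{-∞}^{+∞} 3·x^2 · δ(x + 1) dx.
3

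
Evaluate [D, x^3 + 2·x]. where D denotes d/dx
3 x^{2} + 2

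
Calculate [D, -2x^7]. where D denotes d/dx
- 14 x^{6}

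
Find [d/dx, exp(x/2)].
\frac{e^{\frac{x}{2}}}{2}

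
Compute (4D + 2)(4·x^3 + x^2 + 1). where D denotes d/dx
8 x^{3} + 50 x^{2} + 8 x + 2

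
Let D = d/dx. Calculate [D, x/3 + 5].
\frac{1}{3}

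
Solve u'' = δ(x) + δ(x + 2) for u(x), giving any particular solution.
\frac{|x|}{2} + \frac{|x + 2|}{2}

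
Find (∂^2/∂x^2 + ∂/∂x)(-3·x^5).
15 x^{3} \left(- x - 4\right)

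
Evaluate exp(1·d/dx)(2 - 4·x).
- 4 x - 2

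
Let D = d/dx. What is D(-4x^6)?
- 24 x^{5}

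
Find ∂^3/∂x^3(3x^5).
180 x^{2}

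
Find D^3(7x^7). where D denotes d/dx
1470 x^{4}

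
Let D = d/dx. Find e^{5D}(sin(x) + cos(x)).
\sqrt{2} \sin{\left(x + \frac{\pi}{4} + 5 \right)}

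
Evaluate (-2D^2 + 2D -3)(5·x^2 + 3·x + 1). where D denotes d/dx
- 15 x^{2} + 11 x - 17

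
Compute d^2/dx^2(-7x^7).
- 294 x^{5}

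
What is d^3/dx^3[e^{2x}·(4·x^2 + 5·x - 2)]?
\left(32 x^{2} + 136 x + 92\right) e^{2 x}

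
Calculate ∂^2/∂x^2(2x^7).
84 x^{5}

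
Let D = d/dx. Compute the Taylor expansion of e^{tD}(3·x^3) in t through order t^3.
3 t^{3} + 9 t^{2} x + 9 t x^{2} + 3 x^{3}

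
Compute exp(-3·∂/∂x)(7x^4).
7 x^{4} - 84 x^{3} + 378 x^{2} - 756 x + 567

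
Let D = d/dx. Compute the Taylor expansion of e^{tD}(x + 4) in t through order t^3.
t + x + 4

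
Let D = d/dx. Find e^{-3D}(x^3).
x^{3} - 9 x^{2} + 27 x - 27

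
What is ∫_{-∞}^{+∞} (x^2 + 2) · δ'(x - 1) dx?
-2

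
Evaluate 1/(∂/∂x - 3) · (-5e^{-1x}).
\frac{5 e^{- x}}{4}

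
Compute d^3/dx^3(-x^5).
- 60 x^{2}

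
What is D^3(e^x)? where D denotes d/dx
e^{x}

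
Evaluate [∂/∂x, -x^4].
- 4 x^{3}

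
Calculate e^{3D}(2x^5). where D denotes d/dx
2 x^{5} + 30 x^{4} + 180 x^{3} + 540 x^{2} + 810 x + 486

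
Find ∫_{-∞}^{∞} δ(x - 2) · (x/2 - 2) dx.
-1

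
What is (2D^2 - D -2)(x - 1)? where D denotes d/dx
1 - 2 x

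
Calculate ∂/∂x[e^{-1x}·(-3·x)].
3 \left(x - 1\right) e^{- x}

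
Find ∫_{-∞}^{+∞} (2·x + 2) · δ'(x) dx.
-2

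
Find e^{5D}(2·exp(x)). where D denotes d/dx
2 e^{x + 5}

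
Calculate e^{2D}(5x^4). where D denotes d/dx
5 x^{4} + 40 x^{3} + 120 x^{2} + 160 x + 80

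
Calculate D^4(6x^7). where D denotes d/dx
5040 x^{3}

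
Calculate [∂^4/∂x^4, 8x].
32\frac{d^{3}}{dx^{3}}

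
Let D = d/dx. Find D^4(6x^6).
2160 x^{2}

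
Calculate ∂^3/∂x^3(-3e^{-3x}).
81 e^{- 3 x}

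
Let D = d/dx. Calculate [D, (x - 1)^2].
2 x - 2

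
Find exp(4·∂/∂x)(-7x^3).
- 7 x^{3} - 84 x^{2} - 336 x - 448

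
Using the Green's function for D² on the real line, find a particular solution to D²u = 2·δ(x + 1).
|x + 1|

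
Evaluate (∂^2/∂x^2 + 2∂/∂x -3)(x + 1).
- 3 x - 1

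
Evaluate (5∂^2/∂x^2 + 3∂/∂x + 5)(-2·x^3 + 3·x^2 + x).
- 10 x^{3} - 3 x^{2} - 37 x + 33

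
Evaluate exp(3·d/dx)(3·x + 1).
3 x + 10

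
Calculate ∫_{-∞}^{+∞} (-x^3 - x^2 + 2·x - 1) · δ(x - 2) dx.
-9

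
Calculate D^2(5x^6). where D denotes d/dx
150 x^{4}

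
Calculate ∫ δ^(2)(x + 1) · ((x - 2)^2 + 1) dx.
2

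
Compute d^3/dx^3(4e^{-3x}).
- 108 e^{- 3 x}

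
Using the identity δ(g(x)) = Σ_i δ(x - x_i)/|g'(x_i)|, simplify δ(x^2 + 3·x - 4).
\frac{\delta(x - 1) + \delta(x + 4)}{5}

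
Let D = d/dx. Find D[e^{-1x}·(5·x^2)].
5 x \left(2 - x\right) e^{- x}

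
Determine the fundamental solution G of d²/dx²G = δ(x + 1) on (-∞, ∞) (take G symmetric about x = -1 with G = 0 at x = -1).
\frac{|x + 1|}{2}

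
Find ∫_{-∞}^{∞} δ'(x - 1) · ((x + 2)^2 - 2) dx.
-6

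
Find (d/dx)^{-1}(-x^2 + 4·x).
- \frac{x^{3}}{3} + 2 x^{2}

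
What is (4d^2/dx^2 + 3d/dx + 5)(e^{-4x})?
57 e^{- 4 x}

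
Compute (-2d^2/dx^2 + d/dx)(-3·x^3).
9 x \left(4 - x\right)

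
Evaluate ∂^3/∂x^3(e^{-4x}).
- 64 e^{- 4 x}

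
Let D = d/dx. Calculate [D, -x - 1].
-1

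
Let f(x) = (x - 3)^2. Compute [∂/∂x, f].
2 x - 6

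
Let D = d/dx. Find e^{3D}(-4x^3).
- 4 x^{3} - 36 x^{2} - 108 x - 108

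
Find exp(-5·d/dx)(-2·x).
10 - 2 x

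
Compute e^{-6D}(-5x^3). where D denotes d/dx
- 5 x^{3} + 90 x^{2} - 540 x + 1080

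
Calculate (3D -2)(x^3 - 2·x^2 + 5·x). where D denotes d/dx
- 2 x^{3} + 13 x^{2} - 22 x + 15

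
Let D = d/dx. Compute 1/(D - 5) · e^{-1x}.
- \frac{e^{- x}}{6}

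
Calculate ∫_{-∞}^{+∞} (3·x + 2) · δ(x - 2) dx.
8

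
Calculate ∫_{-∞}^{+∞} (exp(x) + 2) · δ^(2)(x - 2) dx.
e^{2}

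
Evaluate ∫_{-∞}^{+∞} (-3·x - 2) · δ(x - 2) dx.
-8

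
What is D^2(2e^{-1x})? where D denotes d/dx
2 e^{- x}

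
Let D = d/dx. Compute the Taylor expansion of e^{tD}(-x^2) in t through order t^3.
- t^{2} - 2 t x - x^{2}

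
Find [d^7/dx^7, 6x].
42\frac{d^{6}}{dx^{6}}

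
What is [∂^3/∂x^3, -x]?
-3\frac{d^{2}}{dx^{2}}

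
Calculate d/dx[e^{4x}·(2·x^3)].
x^{2} \left(8 x + 6\right) e^{4 x}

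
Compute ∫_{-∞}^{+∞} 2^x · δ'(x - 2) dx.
- \log{\left(16 \right)}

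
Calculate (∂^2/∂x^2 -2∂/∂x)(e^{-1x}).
3 e^{- x}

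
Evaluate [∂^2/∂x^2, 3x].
6\frac{d}{dx}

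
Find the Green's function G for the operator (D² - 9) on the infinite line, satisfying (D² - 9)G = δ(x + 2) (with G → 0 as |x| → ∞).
-\frac{e^{-3|x + 2|}}{6}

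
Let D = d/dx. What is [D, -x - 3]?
-1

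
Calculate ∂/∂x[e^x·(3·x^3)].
3 x^{2} \left(x + 3\right) e^{x}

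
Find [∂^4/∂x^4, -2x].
-8\frac{d^{3}}{dx^{3}}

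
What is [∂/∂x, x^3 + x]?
3 x^{2} + 1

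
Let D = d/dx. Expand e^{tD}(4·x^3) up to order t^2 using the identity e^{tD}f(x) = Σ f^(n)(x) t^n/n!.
4 x \left(3 t^{2} + 3 t x + x^{2}\right)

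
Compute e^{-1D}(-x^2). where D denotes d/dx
- x^{2} + 2 x - 1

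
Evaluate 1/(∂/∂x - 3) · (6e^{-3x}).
- e^{- 3 x}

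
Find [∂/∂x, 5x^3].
15 x^{2}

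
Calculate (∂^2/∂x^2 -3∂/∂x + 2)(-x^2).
- 2 x^{2} + 6 x - 2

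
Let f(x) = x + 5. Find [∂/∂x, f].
1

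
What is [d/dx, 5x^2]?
10 x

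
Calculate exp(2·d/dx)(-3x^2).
- 3 x^{2} - 12 x - 12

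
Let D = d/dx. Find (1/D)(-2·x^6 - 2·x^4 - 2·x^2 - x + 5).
- \frac{2 x^{7}}{7} - \frac{2 x^{5}}{5} - \frac{2 x^{3}}{3} - \frac{x^{2}}{2} + 5 x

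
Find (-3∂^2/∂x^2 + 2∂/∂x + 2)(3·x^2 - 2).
6 x^{2} + 12 x - 22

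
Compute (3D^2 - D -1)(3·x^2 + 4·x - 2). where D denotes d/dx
- 3 x^{2} - 10 x + 16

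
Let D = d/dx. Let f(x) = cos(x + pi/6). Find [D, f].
- \sin{\left(x + \frac{\pi}{6} \right)}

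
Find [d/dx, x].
1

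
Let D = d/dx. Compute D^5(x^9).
15120 x^{4}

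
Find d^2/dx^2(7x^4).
84 x^{2}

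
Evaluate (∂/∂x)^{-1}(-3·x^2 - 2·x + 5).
- x^{3} - x^{2} + 5 x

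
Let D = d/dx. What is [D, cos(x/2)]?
- \frac{\sin{\left(\frac{x}{2} \right)}}{2}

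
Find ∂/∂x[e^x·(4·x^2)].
4 x \left(x + 2\right) e^{x}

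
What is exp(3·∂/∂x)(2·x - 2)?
2 x + 4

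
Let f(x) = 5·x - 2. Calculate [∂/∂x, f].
5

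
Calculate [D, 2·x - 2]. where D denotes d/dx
2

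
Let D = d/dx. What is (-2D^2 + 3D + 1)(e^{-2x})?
- 13 e^{- 2 x}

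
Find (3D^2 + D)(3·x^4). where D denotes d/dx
12 x^{2} \left(x + 9\right)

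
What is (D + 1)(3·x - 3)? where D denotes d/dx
3 x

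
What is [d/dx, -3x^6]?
- 18 x^{5}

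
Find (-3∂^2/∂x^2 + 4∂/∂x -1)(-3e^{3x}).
48 e^{3 x}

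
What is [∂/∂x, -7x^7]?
- 49 x^{6}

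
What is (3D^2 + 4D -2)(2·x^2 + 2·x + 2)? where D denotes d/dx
- 4 x^{2} + 12 x + 16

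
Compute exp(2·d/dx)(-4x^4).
- 4 x^{4} - 32 x^{3} - 96 x^{2} - 128 x - 64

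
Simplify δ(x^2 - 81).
\frac{\delta(x - 9) + \delta(x + 9)}{18}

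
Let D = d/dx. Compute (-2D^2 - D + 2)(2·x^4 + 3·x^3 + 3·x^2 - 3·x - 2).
4 x^{4} - 2 x^{3} - 51 x^{2} - 48 x - 13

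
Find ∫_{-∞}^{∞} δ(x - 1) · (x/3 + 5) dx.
\frac{16}{3}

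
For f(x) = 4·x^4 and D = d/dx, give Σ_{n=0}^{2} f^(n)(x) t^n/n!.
4 x^{2} \left(6 t^{2} + 4 t x + x^{2}\right)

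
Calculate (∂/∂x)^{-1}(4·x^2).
\frac{4 x^{3}}{3}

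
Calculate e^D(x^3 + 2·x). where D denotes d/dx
x^{3} + 3 x^{2} + 5 x + 3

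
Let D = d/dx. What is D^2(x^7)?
42 x^{5}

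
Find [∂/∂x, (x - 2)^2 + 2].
2 x - 4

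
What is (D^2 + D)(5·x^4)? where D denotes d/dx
20 x^{2} \left(x + 3\right)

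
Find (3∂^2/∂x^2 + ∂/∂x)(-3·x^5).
15 x^{3} \left(- x - 12\right)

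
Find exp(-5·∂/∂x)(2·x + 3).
2 x - 7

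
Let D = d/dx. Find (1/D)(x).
\frac{x^{2}}{2}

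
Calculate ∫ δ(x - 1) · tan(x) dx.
\tan{\left(1 \right)}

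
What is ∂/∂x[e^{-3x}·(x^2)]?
x \left(2 - 3 x\right) e^{- 3 x}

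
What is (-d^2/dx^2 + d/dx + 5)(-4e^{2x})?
- 12 e^{2 x}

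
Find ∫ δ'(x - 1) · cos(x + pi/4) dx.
\sin{\left(\frac{\pi}{4} + 1 \right)}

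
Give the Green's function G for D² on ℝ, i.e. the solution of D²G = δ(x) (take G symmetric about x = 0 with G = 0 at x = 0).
\frac{|x|}{2}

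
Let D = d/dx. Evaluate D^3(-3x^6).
- 360 x^{3}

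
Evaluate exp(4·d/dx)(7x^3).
7 x^{3} + 84 x^{2} + 336 x + 448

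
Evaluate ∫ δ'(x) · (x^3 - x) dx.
1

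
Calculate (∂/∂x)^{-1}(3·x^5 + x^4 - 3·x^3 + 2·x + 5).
\frac{x^{6}}{2} + \frac{x^{5}}{5} - \frac{3 x^{4}}{4} + x^{2} + 5 x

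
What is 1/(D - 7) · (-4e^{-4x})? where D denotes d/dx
\frac{4 e^{- 4 x}}{11}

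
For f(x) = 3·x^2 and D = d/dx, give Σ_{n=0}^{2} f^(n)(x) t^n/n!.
3 t^{2} + 6 t x + 3 x^{2}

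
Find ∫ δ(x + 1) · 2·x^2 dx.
2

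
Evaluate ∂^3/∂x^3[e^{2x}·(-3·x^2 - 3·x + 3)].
24 \left(- x^{2} - 4 x - 2\right) e^{2 x}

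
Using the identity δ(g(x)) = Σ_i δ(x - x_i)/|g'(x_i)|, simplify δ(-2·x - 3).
\frac{\delta(x + 3/2)}{2}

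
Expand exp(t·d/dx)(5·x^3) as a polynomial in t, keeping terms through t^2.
5 x \left(3 t^{2} + 3 t x + x^{2}\right)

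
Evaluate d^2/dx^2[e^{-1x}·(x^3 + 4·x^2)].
\left(x^{3} - 2 x^{2} - 10 x + 8\right) e^{- x}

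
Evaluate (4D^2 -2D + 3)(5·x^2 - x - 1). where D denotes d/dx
15 x^{2} - 23 x + 39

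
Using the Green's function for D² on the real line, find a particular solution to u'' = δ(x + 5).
\frac{|x + 5|}{2}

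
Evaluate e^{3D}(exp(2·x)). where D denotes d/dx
e^{2 x + 6}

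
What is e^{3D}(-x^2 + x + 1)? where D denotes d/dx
- x^{2} - 5 x - 5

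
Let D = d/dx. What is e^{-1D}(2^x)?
2^{x - 1}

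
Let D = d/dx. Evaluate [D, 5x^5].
25 x^{4}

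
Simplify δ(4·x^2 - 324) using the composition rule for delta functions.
\frac{\delta(x - 9) + \delta(x + 9)}{72}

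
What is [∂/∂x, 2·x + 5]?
2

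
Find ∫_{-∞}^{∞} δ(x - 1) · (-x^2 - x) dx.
-2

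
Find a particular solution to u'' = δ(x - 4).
\frac{|x - 4|}{2}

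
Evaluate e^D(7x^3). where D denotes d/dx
7 x^{3} + 21 x^{2} + 21 x + 7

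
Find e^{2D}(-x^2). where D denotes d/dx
- x^{2} - 4 x - 4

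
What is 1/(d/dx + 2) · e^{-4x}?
- \frac{e^{- 4 x}}{2}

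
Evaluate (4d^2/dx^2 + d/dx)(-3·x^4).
12 x^{2} \left(- x - 12\right)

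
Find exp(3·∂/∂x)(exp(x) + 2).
e^{x + 3} + 2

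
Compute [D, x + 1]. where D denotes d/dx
1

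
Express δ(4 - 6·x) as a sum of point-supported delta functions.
\frac{\delta(x - 2/3)}{6}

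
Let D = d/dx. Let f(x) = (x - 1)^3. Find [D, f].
3 \left(x - 1\right)^{2}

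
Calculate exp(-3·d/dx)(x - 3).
x - 6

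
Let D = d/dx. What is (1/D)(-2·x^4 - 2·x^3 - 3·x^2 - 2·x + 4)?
- \frac{2 x^{5}}{5} - \frac{x^{4}}{2} - x^{3} - x^{2} + 4 x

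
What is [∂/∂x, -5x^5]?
- 25 x^{4}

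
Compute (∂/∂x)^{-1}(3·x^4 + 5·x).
\frac{3 x^{5}}{5} + \frac{5 x^{2}}{2}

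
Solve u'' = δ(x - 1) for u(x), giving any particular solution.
\frac{|x - 1|}{2}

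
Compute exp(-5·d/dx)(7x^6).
7 x^{6} - 210 x^{5} + 2625 x^{4} - 17500 x^{3} + 65625 x^{2} - 131250 x + 109375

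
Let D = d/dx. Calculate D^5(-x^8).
- 6720 x^{3}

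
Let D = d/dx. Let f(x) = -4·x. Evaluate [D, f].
-4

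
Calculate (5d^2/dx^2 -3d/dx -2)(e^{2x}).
12 e^{2 x}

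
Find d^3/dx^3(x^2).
0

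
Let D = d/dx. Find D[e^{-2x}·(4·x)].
4 \left(1 - 2 x\right) e^{- 2 x}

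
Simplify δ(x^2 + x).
\frac{\delta(x + 1) + \delta(x)}{1}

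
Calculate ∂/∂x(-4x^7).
- 28 x^{6}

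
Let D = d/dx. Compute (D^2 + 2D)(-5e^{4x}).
- 120 e^{4 x}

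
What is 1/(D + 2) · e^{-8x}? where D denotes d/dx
- \frac{e^{- 8 x}}{6}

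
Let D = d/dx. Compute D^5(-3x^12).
- 285120 x^{7}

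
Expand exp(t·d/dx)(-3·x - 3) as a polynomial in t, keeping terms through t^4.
- 3 t - 3 x - 3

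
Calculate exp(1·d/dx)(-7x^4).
- 7 x^{4} - 28 x^{3} - 42 x^{2} - 28 x - 7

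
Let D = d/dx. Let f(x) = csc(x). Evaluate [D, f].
- \cot{\left(x \right)} \csc{\left(x \right)}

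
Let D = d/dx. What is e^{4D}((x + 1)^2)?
x^{2} + 10 x + 25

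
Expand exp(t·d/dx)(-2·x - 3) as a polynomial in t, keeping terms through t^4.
- 2 t - 2 x - 3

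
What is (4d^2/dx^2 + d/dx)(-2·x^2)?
- 4 x - 16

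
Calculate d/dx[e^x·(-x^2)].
x \left(- x - 2\right) e^{x}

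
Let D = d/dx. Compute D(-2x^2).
- 4 x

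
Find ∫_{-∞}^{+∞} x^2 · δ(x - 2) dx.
4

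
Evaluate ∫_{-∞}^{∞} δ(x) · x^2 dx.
0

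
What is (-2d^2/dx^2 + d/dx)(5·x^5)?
25 x^{3} \left(x - 8\right)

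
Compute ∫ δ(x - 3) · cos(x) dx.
\cos{\left(3 \right)}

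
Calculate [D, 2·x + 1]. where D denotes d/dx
2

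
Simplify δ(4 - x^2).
\frac{\delta(x - 2) + \delta(x + 2)}{4}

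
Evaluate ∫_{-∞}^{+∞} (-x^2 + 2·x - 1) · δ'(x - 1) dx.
0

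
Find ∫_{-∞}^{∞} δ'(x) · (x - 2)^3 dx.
-12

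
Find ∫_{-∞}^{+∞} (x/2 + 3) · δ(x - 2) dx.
4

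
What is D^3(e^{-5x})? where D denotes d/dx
- 125 e^{- 5 x}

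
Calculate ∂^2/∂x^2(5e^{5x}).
125 e^{5 x}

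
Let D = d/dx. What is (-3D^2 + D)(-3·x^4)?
12 x^{2} \left(9 - x\right)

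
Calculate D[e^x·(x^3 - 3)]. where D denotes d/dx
\left(x^{3} + 3 x^{2} - 3\right) e^{x}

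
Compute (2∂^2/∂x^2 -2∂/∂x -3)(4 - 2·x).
6 x - 8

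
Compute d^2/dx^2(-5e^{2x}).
- 20 e^{2 x}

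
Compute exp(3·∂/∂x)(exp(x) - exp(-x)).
2 \sinh{\left(x + 3 \right)}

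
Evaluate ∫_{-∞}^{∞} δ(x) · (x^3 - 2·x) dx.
0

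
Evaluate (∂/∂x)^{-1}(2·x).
x^{2}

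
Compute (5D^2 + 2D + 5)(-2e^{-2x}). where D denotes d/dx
- 42 e^{- 2 x}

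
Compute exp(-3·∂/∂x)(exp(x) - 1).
e^{x - 3} - 1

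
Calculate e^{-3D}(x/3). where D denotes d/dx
\frac{x}{3} - 1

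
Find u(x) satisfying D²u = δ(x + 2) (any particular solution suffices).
\frac{|x + 2|}{2}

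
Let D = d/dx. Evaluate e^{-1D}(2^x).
2^{x - 1}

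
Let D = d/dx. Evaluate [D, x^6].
6 x^{5}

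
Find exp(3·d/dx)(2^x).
2^{x + 3}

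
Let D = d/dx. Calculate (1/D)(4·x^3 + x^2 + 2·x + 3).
x^{4} + \frac{x^{3}}{3} + x^{2} + 3 x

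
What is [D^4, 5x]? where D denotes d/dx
20D^{3}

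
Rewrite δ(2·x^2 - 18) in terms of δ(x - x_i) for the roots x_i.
\frac{\delta(x - 3) + \delta(x + 3)}{12}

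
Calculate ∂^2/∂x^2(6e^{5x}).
150 e^{5 x}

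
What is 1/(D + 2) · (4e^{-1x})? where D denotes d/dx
4 e^{- x}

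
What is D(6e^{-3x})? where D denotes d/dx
- 18 e^{- 3 x}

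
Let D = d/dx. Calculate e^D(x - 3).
x - 2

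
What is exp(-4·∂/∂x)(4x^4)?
4 x^{4} - 64 x^{3} + 384 x^{2} - 1024 x + 1024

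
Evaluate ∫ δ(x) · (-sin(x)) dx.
0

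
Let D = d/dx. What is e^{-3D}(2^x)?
2^{x - 3}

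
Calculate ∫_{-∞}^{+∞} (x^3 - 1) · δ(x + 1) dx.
-2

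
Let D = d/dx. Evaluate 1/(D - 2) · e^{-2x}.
- \frac{e^{- 2 x}}{4}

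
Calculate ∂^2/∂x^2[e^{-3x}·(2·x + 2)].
6 \left(3 x + 1\right) e^{- 3 x}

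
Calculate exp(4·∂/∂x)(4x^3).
4 x^{3} + 48 x^{2} + 192 x + 256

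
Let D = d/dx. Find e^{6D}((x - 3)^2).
x^{2} + 6 x + 9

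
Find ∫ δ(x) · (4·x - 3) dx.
-3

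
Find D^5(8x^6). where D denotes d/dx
5760 x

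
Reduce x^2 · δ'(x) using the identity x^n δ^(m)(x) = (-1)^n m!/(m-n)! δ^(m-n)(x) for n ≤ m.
0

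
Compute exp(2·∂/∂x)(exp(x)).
e^{x + 2}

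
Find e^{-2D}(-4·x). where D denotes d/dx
8 - 4 x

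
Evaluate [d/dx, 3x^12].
36 x^{11}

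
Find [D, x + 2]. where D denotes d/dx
1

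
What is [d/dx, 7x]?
7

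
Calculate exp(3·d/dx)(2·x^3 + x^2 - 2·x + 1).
2 x^{3} + 19 x^{2} + 58 x + 58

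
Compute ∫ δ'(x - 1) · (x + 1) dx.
-1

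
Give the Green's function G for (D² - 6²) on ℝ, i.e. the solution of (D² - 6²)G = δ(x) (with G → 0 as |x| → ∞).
-\frac{e^{-6|x|}}{12}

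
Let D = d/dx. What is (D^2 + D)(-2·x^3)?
6 x \left(- x - 2\right)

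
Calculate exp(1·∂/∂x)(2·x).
2 x + 2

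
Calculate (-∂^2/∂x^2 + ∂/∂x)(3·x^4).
12 x^{2} \left(x - 3\right)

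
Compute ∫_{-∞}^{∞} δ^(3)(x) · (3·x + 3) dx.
0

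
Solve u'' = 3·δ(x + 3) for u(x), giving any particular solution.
\frac{3|x + 3|}{2}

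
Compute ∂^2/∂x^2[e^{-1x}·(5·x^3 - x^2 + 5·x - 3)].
\left(5 x^{3} - 31 x^{2} + 39 x - 15\right) e^{- x}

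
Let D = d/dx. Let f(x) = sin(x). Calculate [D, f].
\cos{\left(x \right)}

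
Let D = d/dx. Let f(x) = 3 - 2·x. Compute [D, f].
-2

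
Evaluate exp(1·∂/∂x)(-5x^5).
- 5 x^{5} - 25 x^{4} - 50 x^{3} - 50 x^{2} - 25 x - 5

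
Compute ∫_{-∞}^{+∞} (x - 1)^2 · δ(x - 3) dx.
4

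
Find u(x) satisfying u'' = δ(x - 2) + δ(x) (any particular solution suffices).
\frac{|x - 2|}{2} + \frac{|x|}{2}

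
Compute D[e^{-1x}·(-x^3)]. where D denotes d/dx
x^{2} \left(x - 3\right) e^{- x}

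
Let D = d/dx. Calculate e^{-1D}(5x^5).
5 x^{5} - 25 x^{4} + 50 x^{3} - 50 x^{2} + 25 x - 5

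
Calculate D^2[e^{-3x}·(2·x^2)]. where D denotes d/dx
2 \left(9 x^{2} - 12 x + 2\right) e^{- 3 x}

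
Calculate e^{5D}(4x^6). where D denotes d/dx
4 x^{6} + 120 x^{5} + 1500 x^{4} + 10000 x^{3} + 37500 x^{2} + 75000 x + 62500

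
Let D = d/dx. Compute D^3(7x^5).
420 x^{2}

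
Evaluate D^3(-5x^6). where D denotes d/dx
- 600 x^{3}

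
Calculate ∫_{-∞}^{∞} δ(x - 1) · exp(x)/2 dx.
\frac{e}{2}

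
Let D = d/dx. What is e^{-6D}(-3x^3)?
- 3 x^{3} + 54 x^{2} - 324 x + 648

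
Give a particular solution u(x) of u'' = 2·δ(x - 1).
|x - 1|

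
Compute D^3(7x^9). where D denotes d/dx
3528 x^{6}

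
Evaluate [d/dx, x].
1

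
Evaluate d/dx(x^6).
6 x^{5}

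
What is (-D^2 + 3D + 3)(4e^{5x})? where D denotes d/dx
- 28 e^{5 x}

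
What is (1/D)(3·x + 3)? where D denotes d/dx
\frac{3 x^{2}}{2} + 3 x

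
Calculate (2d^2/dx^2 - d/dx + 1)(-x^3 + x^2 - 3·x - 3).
- x^{3} + 4 x^{2} - 17 x + 4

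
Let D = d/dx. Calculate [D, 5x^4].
20 x^{3}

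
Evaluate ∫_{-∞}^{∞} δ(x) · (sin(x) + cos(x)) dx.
1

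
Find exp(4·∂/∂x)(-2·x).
- 2 x - 8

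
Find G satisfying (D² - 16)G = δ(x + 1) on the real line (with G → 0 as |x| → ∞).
-\frac{e^{-4|x + 1|}}{8}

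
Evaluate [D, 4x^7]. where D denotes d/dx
28 x^{6}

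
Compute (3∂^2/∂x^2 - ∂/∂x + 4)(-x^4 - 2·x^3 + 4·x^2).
- 4 x^{4} - 4 x^{3} - 14 x^{2} - 44 x + 24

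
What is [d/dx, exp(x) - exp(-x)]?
2 \cosh{\left(x \right)}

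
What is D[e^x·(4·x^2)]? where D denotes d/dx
4 x \left(x + 2\right) e^{x}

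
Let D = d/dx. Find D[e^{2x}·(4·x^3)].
x^{2} \left(8 x + 12\right) e^{2 x}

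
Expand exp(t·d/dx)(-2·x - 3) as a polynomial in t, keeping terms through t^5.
- 2 t - 2 x - 3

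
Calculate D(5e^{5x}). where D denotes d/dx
25 e^{5 x}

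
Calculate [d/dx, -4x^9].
- 36 x^{8}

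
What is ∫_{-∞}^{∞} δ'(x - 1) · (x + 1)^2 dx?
-4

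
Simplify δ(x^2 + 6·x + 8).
\frac{\delta(x + 2) + \delta(x + 4)}{2}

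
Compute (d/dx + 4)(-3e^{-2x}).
- 6 e^{- 2 x}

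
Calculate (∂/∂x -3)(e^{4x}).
e^{4 x}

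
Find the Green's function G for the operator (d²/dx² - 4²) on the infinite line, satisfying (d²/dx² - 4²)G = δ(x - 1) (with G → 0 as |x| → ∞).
-\frac{e^{-4|x - 1|}}{8}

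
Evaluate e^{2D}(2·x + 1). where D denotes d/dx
2 x + 5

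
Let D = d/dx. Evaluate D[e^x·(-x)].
\left(- x - 1\right) e^{x}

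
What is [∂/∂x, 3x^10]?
30 x^{9}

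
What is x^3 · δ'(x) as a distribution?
0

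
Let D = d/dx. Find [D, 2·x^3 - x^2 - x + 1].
6 x^{2} - 2 x - 1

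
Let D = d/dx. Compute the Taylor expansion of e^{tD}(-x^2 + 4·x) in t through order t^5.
- t^{2} - 2 t \left(x - 2\right) - x^{2} + 4 x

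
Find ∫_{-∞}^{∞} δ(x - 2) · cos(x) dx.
\cos{\left(2 \right)}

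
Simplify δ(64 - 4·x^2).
\frac{\delta(x - 4) + \delta(x + 4)}{32}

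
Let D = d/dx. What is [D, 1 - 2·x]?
-2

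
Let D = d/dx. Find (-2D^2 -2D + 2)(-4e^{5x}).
232 e^{5 x}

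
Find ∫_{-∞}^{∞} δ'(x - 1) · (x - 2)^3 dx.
-3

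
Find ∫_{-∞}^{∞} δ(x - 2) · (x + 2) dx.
4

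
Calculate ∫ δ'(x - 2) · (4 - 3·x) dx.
3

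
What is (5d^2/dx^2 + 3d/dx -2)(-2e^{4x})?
- 180 e^{4 x}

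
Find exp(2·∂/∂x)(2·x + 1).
2 x + 5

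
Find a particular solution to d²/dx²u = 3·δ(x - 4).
\frac{3|x - 4|}{2}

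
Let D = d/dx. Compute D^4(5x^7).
4200 x^{3}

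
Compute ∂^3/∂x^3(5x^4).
120 x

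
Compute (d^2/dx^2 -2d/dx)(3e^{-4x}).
72 e^{- 4 x}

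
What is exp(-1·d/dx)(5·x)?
5 x - 5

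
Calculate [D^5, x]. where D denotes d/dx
5D^{4}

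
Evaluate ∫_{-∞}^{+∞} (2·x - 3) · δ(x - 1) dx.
-1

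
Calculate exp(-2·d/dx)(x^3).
x^{3} - 6 x^{2} + 12 x - 8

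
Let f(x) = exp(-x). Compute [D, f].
- e^{- x}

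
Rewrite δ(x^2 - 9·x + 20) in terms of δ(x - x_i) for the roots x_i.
\frac{\delta(x - 4) + \delta(x - 5)}{1}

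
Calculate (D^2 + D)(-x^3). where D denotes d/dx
3 x \left(- x - 2\right)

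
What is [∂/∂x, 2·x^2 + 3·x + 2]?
4 x + 3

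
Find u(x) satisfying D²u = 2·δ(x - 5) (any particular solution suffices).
|x - 5|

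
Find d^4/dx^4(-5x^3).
0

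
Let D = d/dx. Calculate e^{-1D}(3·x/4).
\frac{3 x}{4} - \frac{3}{4}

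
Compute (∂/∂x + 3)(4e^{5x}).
32 e^{5 x}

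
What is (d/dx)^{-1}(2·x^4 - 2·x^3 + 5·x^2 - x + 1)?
\frac{2 x^{5}}{5} - \frac{x^{4}}{2} + \frac{5 x^{3}}{3} - \frac{x^{2}}{2} + x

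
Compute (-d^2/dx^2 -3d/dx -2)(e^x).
- 6 e^{x}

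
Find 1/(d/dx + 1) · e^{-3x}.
- \frac{e^{- 3 x}}{2}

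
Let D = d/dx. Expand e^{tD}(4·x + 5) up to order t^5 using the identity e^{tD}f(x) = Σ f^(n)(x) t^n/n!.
4 t + 4 x + 5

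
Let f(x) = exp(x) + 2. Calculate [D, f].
e^{x}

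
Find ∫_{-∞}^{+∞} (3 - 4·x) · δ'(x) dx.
4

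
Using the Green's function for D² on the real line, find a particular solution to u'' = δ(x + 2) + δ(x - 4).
\frac{|x + 2|}{2} + \frac{|x - 4|}{2}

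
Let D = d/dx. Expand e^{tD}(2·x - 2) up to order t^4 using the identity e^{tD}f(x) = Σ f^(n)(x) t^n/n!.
2 t + 2 x - 2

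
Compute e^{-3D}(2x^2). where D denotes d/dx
2 x^{2} - 12 x + 18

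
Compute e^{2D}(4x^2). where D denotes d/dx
4 x^{2} + 16 x + 16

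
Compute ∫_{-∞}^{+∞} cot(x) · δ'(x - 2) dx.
\frac{1}{\sin^{2}{\left(2 \right)}}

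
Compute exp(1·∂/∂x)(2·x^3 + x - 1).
2 x^{3} + 6 x^{2} + 7 x + 2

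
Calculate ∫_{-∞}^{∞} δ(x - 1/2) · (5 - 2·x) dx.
4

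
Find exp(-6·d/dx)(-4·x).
24 - 4 x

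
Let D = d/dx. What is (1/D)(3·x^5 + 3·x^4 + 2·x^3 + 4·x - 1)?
\frac{x^{6}}{2} + \frac{3 x^{5}}{5} + \frac{x^{4}}{2} + 2 x^{2} - x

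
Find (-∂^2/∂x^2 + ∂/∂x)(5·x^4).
20 x^{2} \left(x - 3\right)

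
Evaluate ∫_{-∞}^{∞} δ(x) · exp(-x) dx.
1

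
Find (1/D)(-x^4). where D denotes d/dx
- \frac{x^{5}}{5}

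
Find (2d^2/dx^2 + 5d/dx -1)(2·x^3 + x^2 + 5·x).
- 2 x^{3} + 29 x^{2} + 29 x + 29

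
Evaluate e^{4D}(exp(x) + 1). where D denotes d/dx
e^{x + 4} + 1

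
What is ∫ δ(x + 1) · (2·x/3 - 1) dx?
- \frac{5}{3}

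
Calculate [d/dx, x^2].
2 x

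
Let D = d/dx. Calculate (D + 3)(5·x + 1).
15 x + 8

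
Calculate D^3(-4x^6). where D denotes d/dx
- 480 x^{3}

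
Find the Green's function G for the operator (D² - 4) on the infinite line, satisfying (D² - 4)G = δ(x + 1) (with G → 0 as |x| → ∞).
-\frac{e^{-2|x + 1|}}{4}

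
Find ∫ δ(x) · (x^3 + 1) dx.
1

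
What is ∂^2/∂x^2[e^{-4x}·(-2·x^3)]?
4 x \left(- 8 x^{2} + 12 x - 3\right) e^{- 4 x}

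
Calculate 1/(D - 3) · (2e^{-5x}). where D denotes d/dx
- \frac{e^{- 5 x}}{4}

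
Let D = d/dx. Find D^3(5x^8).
1680 x^{5}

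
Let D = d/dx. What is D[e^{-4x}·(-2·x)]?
2 \left(4 x - 1\right) e^{- 4 x}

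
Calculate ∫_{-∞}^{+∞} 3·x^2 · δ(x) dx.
0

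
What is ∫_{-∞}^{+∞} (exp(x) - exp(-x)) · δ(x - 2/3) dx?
2 \sinh{\left(\frac{2}{3} \right)}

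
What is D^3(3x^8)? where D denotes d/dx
1008 x^{5}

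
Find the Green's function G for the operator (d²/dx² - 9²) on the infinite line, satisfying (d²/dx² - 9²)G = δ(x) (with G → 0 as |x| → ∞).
-\frac{e^{-9|x|}}{18}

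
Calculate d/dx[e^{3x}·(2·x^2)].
2 x \left(3 x + 2\right) e^{3 x}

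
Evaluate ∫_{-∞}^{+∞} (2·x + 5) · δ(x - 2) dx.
9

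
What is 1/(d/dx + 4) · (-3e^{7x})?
- \frac{3 e^{7 x}}{11}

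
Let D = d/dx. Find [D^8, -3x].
-24D^{7}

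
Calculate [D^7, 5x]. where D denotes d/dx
35D^{6}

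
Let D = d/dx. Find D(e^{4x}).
4 e^{4 x}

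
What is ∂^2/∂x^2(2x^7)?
84 x^{5}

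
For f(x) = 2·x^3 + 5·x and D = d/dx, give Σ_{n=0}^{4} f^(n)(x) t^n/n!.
2 t^{3} + 6 t^{2} x + t \left(6 x^{2} + 5\right) + 2 x^{3} + 5 x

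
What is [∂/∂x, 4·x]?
4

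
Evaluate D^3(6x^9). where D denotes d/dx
3024 x^{6}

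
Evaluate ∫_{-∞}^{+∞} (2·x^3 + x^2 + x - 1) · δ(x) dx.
-1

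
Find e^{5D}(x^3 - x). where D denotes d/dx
x^{3} + 15 x^{2} + 74 x + 120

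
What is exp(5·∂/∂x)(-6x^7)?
- 6 x^{7} - 210 x^{6} - 3150 x^{5} - 26250 x^{4} - 131250 x^{3} - 393750 x^{2} - 656250 x - 468750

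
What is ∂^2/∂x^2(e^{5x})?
25 e^{5 x}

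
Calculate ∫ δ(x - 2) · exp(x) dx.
e^{2}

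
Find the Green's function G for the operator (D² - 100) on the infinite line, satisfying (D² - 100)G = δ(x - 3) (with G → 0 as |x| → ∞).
-\frac{e^{-10|x - 3|}}{20}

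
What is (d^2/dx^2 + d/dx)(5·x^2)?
10 x + 10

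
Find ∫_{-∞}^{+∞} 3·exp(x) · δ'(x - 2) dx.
- 3 e^{2}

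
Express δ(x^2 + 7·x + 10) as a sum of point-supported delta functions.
\frac{\delta(x + 2) + \delta(x + 5)}{3}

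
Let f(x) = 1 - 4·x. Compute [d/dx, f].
-4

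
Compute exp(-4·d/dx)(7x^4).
7 x^{4} - 112 x^{3} + 672 x^{2} - 1792 x + 1792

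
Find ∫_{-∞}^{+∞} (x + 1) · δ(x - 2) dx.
3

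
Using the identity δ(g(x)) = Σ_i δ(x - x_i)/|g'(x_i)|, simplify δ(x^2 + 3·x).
\frac{\delta(x + 3) + \delta(x)}{3}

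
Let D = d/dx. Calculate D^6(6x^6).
4320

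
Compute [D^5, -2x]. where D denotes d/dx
-10D^{4}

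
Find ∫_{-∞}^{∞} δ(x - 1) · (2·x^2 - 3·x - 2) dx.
-3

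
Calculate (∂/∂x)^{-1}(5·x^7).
\frac{5 x^{8}}{8}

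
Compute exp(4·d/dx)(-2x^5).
- 2 x^{5} - 40 x^{4} - 320 x^{3} - 1280 x^{2} - 2560 x - 2048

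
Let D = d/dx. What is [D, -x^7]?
- 7 x^{6}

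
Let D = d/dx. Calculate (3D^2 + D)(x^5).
5 x^{3} \left(x + 12\right)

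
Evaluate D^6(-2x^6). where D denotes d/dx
-1440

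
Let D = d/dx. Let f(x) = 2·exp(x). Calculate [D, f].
2 e^{x}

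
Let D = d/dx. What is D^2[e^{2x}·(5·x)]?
20 \left(x + 1\right) e^{2 x}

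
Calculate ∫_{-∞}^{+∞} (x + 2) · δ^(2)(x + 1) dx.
0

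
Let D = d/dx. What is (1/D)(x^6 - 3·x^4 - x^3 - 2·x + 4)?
\frac{x^{7}}{7} - \frac{3 x^{5}}{5} - \frac{x^{4}}{4} - x^{2} + 4 x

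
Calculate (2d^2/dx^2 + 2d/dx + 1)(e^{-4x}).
25 e^{- 4 x}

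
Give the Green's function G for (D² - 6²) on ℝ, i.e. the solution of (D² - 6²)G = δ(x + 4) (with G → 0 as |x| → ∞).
-\frac{e^{-6|x + 4|}}{12}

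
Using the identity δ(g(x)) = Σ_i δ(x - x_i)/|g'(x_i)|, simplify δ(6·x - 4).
\frac{\delta(x - 2/3)}{6}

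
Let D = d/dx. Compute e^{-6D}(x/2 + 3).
\frac{x}{2}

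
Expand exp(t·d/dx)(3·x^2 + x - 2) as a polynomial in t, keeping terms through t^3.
3 t^{2} + t \left(6 x + 1\right) + 3 x^{2} + x - 2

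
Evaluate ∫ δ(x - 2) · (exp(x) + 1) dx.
1 + e^{2}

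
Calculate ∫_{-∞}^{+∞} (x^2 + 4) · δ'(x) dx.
0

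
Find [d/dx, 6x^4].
24 x^{3}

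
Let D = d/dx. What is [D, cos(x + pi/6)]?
- \sin{\left(x + \frac{\pi}{6} \right)}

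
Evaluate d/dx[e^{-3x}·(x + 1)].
\left(- 3 x - 2\right) e^{- 3 x}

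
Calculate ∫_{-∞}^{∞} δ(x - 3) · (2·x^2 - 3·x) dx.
9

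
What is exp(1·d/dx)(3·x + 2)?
3 x + 5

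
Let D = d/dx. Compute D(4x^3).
12 x^{2}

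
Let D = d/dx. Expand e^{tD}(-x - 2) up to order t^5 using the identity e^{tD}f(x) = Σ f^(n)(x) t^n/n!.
- t - x - 2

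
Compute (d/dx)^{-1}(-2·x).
- x^{2}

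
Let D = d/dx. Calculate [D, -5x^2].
- 10 x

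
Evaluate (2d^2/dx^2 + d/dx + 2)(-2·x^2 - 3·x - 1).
- 4 x^{2} - 10 x - 13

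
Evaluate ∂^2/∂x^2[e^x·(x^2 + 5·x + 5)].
\left(x^{2} + 9 x + 17\right) e^{x}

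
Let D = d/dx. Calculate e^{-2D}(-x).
2 - x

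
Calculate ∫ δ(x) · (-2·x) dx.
0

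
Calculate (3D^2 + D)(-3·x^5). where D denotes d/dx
15 x^{3} \left(- x - 12\right)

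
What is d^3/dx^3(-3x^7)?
- 630 x^{4}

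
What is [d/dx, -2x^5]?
- 10 x^{4}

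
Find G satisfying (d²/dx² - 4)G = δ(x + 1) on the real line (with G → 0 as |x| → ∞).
-\frac{e^{-2|x + 1|}}{4}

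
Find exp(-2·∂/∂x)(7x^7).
7 x^{7} - 98 x^{6} + 588 x^{5} - 1960 x^{4} + 3920 x^{3} - 4704 x^{2} + 3136 x - 896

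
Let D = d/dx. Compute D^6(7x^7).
35280 x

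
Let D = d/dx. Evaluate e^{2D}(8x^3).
8 x^{3} + 48 x^{2} + 96 x + 64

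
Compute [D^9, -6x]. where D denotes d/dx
-54D^{8}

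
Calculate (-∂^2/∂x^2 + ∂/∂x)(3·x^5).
15 x^{3} \left(x - 4\right)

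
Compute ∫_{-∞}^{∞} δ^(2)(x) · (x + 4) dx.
0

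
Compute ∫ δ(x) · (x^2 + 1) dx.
1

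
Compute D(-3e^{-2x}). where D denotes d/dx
6 e^{- 2 x}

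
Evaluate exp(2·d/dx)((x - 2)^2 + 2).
x^{2} + 2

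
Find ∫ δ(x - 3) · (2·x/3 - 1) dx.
1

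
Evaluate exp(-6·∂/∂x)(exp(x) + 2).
e^{x - 6} + 2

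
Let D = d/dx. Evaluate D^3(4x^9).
2016 x^{6}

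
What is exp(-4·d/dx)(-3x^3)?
- 3 x^{3} + 36 x^{2} - 144 x + 192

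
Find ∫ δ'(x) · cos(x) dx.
0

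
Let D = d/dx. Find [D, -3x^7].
- 21 x^{6}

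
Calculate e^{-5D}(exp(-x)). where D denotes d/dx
e^{5 - x}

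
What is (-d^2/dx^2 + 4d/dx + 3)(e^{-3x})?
- 18 e^{- 3 x}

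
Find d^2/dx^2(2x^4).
24 x^{2}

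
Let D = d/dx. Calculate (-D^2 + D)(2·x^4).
8 x^{2} \left(x - 3\right)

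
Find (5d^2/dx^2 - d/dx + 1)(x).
x - 1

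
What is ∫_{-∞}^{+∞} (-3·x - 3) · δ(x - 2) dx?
-9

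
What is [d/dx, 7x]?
7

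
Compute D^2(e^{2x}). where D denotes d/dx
4 e^{2 x}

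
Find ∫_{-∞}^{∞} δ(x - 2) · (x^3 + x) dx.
10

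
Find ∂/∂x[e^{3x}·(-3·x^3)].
9 x^{2} \left(- x - 1\right) e^{3 x}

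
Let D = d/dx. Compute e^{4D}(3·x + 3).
3 x + 15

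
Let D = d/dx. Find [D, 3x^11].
33 x^{10}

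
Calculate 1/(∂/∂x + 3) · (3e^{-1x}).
\frac{3 e^{- x}}{2}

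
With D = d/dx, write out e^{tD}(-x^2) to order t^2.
- t^{2} - 2 t x - x^{2}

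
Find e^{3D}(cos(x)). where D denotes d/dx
\cos{\left(x + 3 \right)}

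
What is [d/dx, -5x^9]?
- 45 x^{8}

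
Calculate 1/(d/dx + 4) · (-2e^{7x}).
- \frac{2 e^{7 x}}{11}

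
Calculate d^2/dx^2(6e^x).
6 e^{x}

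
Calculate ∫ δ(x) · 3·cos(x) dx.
3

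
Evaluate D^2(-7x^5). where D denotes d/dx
- 140 x^{3}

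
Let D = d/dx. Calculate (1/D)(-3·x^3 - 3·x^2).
- \frac{3 x^{4}}{4} - x^{3}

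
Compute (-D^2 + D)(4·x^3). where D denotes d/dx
12 x \left(x - 2\right)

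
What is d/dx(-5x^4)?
- 20 x^{3}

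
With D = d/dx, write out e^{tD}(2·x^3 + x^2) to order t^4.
2 t^{3} + t^{2} \left(6 x + 1\right) + 2 t x \left(3 x + 1\right) + 2 x^{3} + x^{2}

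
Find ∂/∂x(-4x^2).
- 8 x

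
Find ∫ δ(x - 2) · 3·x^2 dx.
12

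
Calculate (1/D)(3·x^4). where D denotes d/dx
\frac{3 x^{5}}{5}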